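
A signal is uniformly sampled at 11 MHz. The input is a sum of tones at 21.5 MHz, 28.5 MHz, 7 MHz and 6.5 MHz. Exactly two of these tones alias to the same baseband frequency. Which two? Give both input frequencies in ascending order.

fs/2 = 5.5 MHz.
21.5 MHz mod fs = 10.5 MHz.
10.5 MHz > fs/2 = 5.5 MHz, folds to fs − 10.5 MHz = 0.5 MHz.
28.5 MHz mod fs = 6.5 MHz.
6.5 MHz > fs/2 = 5.5 MHz, folds to fs − 6.5 MHz = 4.5 MHz.
7 MHz > fs/2 = 5.5 MHz, folds to fs − 7 MHz = 4 MHz.
6.5 MHz > fs/2 = 5.5 MHz, folds to fs − 6.5 MHz = 4.5 MHz.
6.5 MHz and 28.5 MHz both map to 4.5 MHz.

6.5 MHz, 28.5 MHz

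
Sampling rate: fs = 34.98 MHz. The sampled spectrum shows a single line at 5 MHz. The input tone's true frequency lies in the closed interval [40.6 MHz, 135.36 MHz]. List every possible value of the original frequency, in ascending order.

64.96 MHz, 74.96 MHz, 99.94 MHz, 109.94 MHz, 134.92 MHz

Frequencies that alias to 5 MHz are k·fs ± 5 MHz for integer k ≥ 0.
k=0: 5 MHz.
k=1: 29.98 MHz, 39.98 MHz.
k=2: 64.96 MHz, 74.96 MHz.
k=3: 99.94 MHz, 109.94 MHz.
k=4: 134.92 MHz, 144.92 MHz.
k=5: 169.9 MHz, 179.9 MHz.
Within [40.6 MHz, 135.36 MHz]: 64.96 MHz, 74.96 MHz, 99.94 MHz, 109.94 MHz, 134.92 MHz.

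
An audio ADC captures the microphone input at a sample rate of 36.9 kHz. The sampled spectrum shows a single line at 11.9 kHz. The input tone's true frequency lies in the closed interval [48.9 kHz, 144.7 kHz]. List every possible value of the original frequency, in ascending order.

Frequencies that alias to 11.9 kHz are k·fs ± 11.9 kHz for integer k ≥ 0.
k=0: 11.9 kHz.
k=1: 25 kHz, 48.8 kHz.
k=2: 61.9 kHz, 85.7 kHz.
k=3: 98.8 kHz, 122.6 kHz.
k=4: 135.7 kHz, 159.5 kHz.
k=5: 172.6 kHz, 196.4 kHz.
Within [48.9 kHz, 144.7 kHz]: 61.9 kHz, 85.7 kHz, 98.8 kHz, 122.6 kHz, 135.7 kHz.

61.9 kHz, 85.7 kHz, 98.8 kHz, 122.6 kHz, 135.7 kHz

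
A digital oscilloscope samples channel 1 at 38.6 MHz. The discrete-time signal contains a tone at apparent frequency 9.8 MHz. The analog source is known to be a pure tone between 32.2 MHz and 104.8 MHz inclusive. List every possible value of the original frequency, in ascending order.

48.4 MHz, 67.4 MHz, 87 MHz

Frequencies that alias to 9.8 MHz are k·fs ± 9.8 MHz for integer k ≥ 0.
k=0: 9.8 MHz.
k=1: 28.8 MHz, 48.4 MHz.
k=2: 67.4 MHz, 87 MHz.
k=3: 106 MHz, 125.6 MHz.
Within [32.2 MHz, 104.8 MHz]: 48.4 MHz, 67.4 MHz, 87 MHz.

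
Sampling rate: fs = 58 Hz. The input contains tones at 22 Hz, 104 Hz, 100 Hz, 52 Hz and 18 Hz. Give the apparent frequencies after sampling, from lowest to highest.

6 Hz, 12 Hz, 16 Hz, 18 Hz, 22 Hz

fs/2 = 29 Hz.
22 Hz ≤ fs/2 = 29 Hz, passes unchanged.
104 Hz mod fs = 46 Hz.
46 Hz > fs/2 = 29 Hz, folds to fs − 46 Hz = 12 Hz.
100 Hz mod fs = 42 Hz.
42 Hz > fs/2 = 29 Hz, folds to fs − 42 Hz = 16 Hz.
52 Hz > fs/2 = 29 Hz, folds to fs − 52 Hz = 6 Hz.
18 Hz ≤ fs/2 = 29 Hz, passes unchanged.
Distinct values: {6 Hz, 12 Hz, 16 Hz, 18 Hz, 22 Hz}.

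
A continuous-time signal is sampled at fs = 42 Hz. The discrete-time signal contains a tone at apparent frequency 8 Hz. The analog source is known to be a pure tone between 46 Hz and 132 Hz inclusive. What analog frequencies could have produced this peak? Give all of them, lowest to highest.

50 Hz, 76 Hz, 92 Hz, 118 Hz

Frequencies that alias to 8 Hz are k·fs ± 8 Hz for integer k ≥ 0.
k=0: 8 Hz.
k=1: 34 Hz, 50 Hz.
k=2: 76 Hz, 92 Hz.
k=3: 118 Hz, 134 Hz.
k=4: 160 Hz, 176 Hz.
Within [46 Hz, 132 Hz]: 50 Hz, 76 Hz, 92 Hz, 118 Hz.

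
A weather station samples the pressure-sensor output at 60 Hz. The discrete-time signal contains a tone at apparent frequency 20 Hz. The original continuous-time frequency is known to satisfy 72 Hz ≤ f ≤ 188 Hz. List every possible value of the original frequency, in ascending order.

Frequencies that alias to 20 Hz are k·fs ± 20 Hz for integer k ≥ 0.
k=0: 20 Hz.
k=1: 40 Hz, 80 Hz.
k=2: 100 Hz, 140 Hz.
k=3: 160 Hz, 200 Hz.
k=4: 220 Hz, 260 Hz.
Within [72 Hz, 188 Hz]: 80 Hz, 100 Hz, 140 Hz, 160 Hz.

80 Hz, 100 Hz, 140 Hz, 160 Hz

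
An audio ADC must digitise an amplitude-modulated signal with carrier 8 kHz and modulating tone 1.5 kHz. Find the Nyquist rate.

19 kHz

AM sidebands sit at fc ± fm = 6.5 kHz and 9.5 kHz.
Highest-frequency component: 9.5 kHz.
Nyquist rate = 2 × 9.5 kHz = 19 kHz.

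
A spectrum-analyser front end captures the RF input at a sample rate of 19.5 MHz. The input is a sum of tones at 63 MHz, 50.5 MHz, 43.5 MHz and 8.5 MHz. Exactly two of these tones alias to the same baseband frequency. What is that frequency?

4.5 MHz

fs/2 = 9.75 MHz.
63 MHz mod fs = 4.5 MHz.
4.5 MHz ≤ fs/2 = 9.75 MHz, appears at 4.5 MHz.
50.5 MHz mod fs = 11.5 MHz.
11.5 MHz > fs/2 = 9.75 MHz, folds to fs − 11.5 MHz = 8 MHz.
43.5 MHz mod fs = 4.5 MHz.
4.5 MHz ≤ fs/2 = 9.75 MHz, appears at 4.5 MHz.
8.5 MHz ≤ fs/2 = 9.75 MHz, passes unchanged.
43.5 MHz and 63 MHz both map to 4.5 MHz.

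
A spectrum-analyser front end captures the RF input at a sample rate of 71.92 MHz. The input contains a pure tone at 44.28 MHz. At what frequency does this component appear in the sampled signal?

27.64 MHz

44.28 MHz > fs/2 = 35.96 MHz, folds to fs − 44.28 MHz = 27.64 MHz.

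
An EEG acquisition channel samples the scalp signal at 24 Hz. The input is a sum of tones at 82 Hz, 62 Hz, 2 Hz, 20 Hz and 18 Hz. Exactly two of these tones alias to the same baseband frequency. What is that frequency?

10 Hz

fs/2 = 12 Hz.
82 Hz mod fs = 10 Hz.
10 Hz ≤ fs/2 = 12 Hz, appears at 10 Hz.
62 Hz mod fs = 14 Hz.
14 Hz > fs/2 = 12 Hz, folds to fs − 14 Hz = 10 Hz.
2 Hz ≤ fs/2 = 12 Hz, passes unchanged.
20 Hz > fs/2 = 12 Hz, folds to fs − 20 Hz = 4 Hz.
18 Hz > fs/2 = 12 Hz, folds to fs − 18 Hz = 6 Hz.
62 Hz and 82 Hz both map to 10 Hz.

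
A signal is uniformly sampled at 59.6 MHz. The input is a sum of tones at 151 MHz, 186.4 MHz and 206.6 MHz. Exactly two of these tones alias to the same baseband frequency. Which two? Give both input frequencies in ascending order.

fs/2 = 29.8 MHz.
151 MHz mod fs = 31.8 MHz.
31.8 MHz > fs/2 = 29.8 MHz, folds to fs − 31.8 MHz = 27.8 MHz.
186.4 MHz mod fs = 7.6 MHz.
7.6 MHz ≤ fs/2 = 29.8 MHz, appears at 7.6 MHz.
206.6 MHz mod fs = 27.8 MHz.
27.8 MHz ≤ fs/2 = 29.8 MHz, appears at 27.8 MHz.
151 MHz and 206.6 MHz both map to 27.8 MHz.

151 MHz, 206.6 MHz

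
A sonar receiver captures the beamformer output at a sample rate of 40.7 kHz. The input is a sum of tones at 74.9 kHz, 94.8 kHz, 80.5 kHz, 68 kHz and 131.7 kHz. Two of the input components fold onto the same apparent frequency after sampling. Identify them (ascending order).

68 kHz, 94.8 kHz

fs/2 = 20.35 kHz.
74.9 kHz mod fs = 34.2 kHz.
34.2 kHz > fs/2 = 20.35 kHz, folds to fs − 34.2 kHz = 6.5 kHz.
94.8 kHz mod fs = 13.4 kHz.
13.4 kHz ≤ fs/2 = 20.35 kHz, appears at 13.4 kHz.
80.5 kHz mod fs = 39.8 kHz.
39.8 kHz > fs/2 = 20.35 kHz, folds to fs − 39.8 kHz = 0.9 kHz.
68 kHz mod fs = 27.3 kHz.
27.3 kHz > fs/2 = 20.35 kHz, folds to fs − 27.3 kHz = 13.4 kHz.
131.7 kHz mod fs = 9.6 kHz.
9.6 kHz ≤ fs/2 = 20.35 kHz, appears at 9.6 kHz.
68 kHz and 94.8 kHz both map to 13.4 kHz.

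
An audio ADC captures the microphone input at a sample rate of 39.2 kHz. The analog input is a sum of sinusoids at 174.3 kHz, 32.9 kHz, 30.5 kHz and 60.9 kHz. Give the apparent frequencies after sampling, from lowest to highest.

fs/2 = 19.6 kHz.
174.3 kHz mod fs = 17.5 kHz.
17.5 kHz ≤ fs/2 = 19.6 kHz, appears at 17.5 kHz.
32.9 kHz > fs/2 = 19.6 kHz, folds to fs − 32.9 kHz = 6.3 kHz.
30.5 kHz > fs/2 = 19.6 kHz, folds to fs − 30.5 kHz = 8.7 kHz.
60.9 kHz mod fs = 21.7 kHz.
21.7 kHz > fs/2 = 19.6 kHz, folds to fs − 21.7 kHz = 17.5 kHz.
Distinct values: {6.3 kHz, 8.7 kHz, 17.5 kHz}.

6.3 kHz, 8.7 kHz, 17.5 kHz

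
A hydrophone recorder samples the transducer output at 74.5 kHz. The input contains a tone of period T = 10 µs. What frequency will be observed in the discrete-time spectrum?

25.5 kHz

T = 10 µs → f = 1/T = 100 kHz.
100 kHz mod fs = 25.5 kHz.
25.5 kHz ≤ fs/2 = 37.25 kHz, appears at 25.5 kHz.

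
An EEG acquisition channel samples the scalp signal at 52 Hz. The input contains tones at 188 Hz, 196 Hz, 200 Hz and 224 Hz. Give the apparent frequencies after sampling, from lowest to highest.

8 Hz, 12 Hz, 16 Hz, 20 Hz

fs/2 = 26 Hz.
188 Hz mod fs = 32 Hz.
32 Hz > fs/2 = 26 Hz, folds to fs − 32 Hz = 20 Hz.
196 Hz mod fs = 40 Hz.
40 Hz > fs/2 = 26 Hz, folds to fs − 40 Hz = 12 Hz.
200 Hz mod fs = 44 Hz.
44 Hz > fs/2 = 26 Hz, folds to fs − 44 Hz = 8 Hz.
224 Hz mod fs = 16 Hz.
16 Hz ≤ fs/2 = 26 Hz, appears at 16 Hz.
Distinct values: {8 Hz, 12 Hz, 16 Hz, 20 Hz}.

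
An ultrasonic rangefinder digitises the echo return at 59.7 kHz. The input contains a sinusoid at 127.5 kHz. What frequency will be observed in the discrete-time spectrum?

127.5 kHz mod fs = 8.1 kHz.
8.1 kHz ≤ fs/2 = 29.85 kHz, appears at 8.1 kHz.

8.1 kHz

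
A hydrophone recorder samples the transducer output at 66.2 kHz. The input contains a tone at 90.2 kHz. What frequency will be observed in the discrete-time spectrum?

90.2 kHz mod fs = 24 kHz.
24 kHz ≤ fs/2 = 33.1 kHz, appears at 24 kHz.

24 kHz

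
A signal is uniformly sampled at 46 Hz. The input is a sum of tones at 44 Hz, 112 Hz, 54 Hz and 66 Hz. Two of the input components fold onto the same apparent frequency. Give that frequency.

20 Hz

fs/2 = 23 Hz.
44 Hz > fs/2 = 23 Hz, folds to fs − 44 Hz = 2 Hz.
112 Hz mod fs = 20 Hz.
20 Hz ≤ fs/2 = 23 Hz, appears at 20 Hz.
54 Hz mod fs = 8 Hz.
8 Hz ≤ fs/2 = 23 Hz, appears at 8 Hz.
66 Hz mod fs = 20 Hz.
20 Hz ≤ fs/2 = 23 Hz, appears at 20 Hz.
66 Hz and 112 Hz both map to 20 Hz.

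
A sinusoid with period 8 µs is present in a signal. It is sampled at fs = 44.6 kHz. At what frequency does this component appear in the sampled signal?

T = 8 µs → f = 1/T = 125 kHz.
125 kHz mod fs = 35.8 kHz.
35.8 kHz > fs/2 = 22.3 kHz, folds to fs − 35.8 kHz = 8.8 kHz.

8.8 kHz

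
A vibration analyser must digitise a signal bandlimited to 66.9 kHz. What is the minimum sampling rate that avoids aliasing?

133.8 kHz

Nyquist rate = 2 × 66.9 kHz = 133.8 kHz.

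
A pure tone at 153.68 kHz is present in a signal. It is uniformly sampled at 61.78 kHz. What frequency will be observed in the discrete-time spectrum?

153.68 kHz mod fs = 30.12 kHz.
30.12 kHz ≤ fs/2 = 30.89 kHz, appears at 30.12 kHz.

30.12 kHz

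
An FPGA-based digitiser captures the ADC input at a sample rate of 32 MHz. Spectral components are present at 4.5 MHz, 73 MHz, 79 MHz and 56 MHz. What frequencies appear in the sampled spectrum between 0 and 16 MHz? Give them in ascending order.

fs/2 = 16 MHz.
4.5 MHz ≤ fs/2 = 16 MHz, passes unchanged.
73 MHz mod fs = 9 MHz.
9 MHz ≤ fs/2 = 16 MHz, appears at 9 MHz.
79 MHz mod fs = 15 MHz.
15 MHz ≤ fs/2 = 16 MHz, appears at 15 MHz.
56 MHz mod fs = 24 MHz.
24 MHz > fs/2 = 16 MHz, folds to fs − 24 MHz = 8 MHz.
Distinct values: {4.5 MHz, 8 MHz, 9 MHz, 15 MHz}.

4.5 MHz, 8 MHz, 9 MHz, 15 MHz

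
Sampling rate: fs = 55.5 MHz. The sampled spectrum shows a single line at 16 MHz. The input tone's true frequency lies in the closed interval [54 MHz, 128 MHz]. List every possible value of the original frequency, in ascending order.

Frequencies that alias to 16 MHz are k·fs ± 16 MHz for integer k ≥ 0.
k=0: 16 MHz.
k=1: 39.5 MHz, 71.5 MHz.
k=2: 95 MHz, 127 MHz.
k=3: 150.5 MHz, 182.5 MHz.
Within [54 MHz, 128 MHz]: 71.5 MHz, 95 MHz, 127 MHz.

71.5 MHz, 95 MHz, 127 MHz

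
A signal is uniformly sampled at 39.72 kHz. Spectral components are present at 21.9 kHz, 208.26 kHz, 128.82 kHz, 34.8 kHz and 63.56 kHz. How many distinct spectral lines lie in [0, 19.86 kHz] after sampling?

fs/2 = 19.86 kHz.
21.9 kHz > fs/2 = 19.86 kHz, folds to fs − 21.9 kHz = 17.82 kHz.
208.26 kHz mod fs = 9.66 kHz.
9.66 kHz ≤ fs/2 = 19.86 kHz, appears at 9.66 kHz.
128.82 kHz mod fs = 9.66 kHz.
9.66 kHz ≤ fs/2 = 19.86 kHz, appears at 9.66 kHz.
34.8 kHz > fs/2 = 19.86 kHz, folds to fs − 34.8 kHz = 4.92 kHz.
63.56 kHz mod fs = 23.84 kHz.
23.84 kHz > fs/2 = 19.86 kHz, folds to fs − 23.84 kHz = 15.88 kHz.
Distinct values: {4.92 kHz, 9.66 kHz, 15.88 kHz, 17.82 kHz} → 4.

4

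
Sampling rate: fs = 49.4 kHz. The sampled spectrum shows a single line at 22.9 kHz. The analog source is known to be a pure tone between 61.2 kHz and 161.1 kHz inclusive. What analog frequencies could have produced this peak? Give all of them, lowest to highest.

Frequencies that alias to 22.9 kHz are k·fs ± 22.9 kHz for integer k ≥ 0.
k=0: 22.9 kHz.
k=1: 26.5 kHz, 72.3 kHz.
k=2: 75.9 kHz, 121.7 kHz.
k=3: 125.3 kHz, 171.1 kHz.
k=4: 174.7 kHz, 220.5 kHz.
Within [61.2 kHz, 161.1 kHz]: 72.3 kHz, 75.9 kHz, 121.7 kHz, 125.3 kHz.

72.3 kHz, 75.9 kHz, 121.7 kHz, 125.3 kHz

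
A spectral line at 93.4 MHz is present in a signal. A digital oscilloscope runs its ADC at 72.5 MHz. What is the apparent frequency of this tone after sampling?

20.9 MHz

93.4 MHz mod fs = 20.9 MHz.
20.9 MHz ≤ fs/2 = 36.25 MHz, appears at 20.9 MHz.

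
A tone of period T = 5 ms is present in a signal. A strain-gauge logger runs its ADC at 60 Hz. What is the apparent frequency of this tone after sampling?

20 Hz

T = 5 ms → f = 1/T = 200 Hz.
200 Hz mod fs = 20 Hz.
20 Hz ≤ fs/2 = 30 Hz, appears at 20 Hz.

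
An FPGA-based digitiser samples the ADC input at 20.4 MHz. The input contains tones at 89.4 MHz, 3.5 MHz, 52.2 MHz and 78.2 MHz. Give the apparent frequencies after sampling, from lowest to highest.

fs/2 = 10.2 MHz.
89.4 MHz mod fs = 7.8 MHz.
7.8 MHz ≤ fs/2 = 10.2 MHz, appears at 7.8 MHz.
3.5 MHz ≤ fs/2 = 10.2 MHz, passes unchanged.
52.2 MHz mod fs = 11.4 MHz.
11.4 MHz > fs/2 = 10.2 MHz, folds to fs − 11.4 MHz = 9 MHz.
78.2 MHz mod fs = 17 MHz.
17 MHz > fs/2 = 10.2 MHz, folds to fs − 17 MHz = 3.4 MHz.
Distinct values: {3.4 MHz, 3.5 MHz, 7.8 MHz, 9 MHz}.

3.4 MHz, 3.5 MHz, 7.8 MHz, 9 MHz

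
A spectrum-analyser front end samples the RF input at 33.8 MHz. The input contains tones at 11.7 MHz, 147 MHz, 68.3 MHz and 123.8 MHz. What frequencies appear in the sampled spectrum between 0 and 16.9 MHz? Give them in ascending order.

0.7 MHz, 11.4 MHz, 11.7 MHz, 11.8 MHz

fs/2 = 16.9 MHz.
11.7 MHz ≤ fs/2 = 16.9 MHz, passes unchanged.
147 MHz mod fs = 11.8 MHz.
11.8 MHz ≤ fs/2 = 16.9 MHz, appears at 11.8 MHz.
68.3 MHz mod fs = 0.7 MHz.
0.7 MHz ≤ fs/2 = 16.9 MHz, appears at 0.7 MHz.
123.8 MHz mod fs = 22.4 MHz.
22.4 MHz > fs/2 = 16.9 MHz, folds to fs − 22.4 MHz = 11.4 MHz.
Distinct values: {0.7 MHz, 11.4 MHz, 11.7 MHz, 11.8 MHz}.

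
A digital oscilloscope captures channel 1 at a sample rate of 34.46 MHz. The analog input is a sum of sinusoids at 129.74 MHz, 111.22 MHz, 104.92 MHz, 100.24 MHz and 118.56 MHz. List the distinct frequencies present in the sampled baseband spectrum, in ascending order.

fs/2 = 17.23 MHz.
129.74 MHz mod fs = 26.36 MHz.
26.36 MHz > fs/2 = 17.23 MHz, folds to fs − 26.36 MHz = 8.1 MHz.
111.22 MHz mod fs = 7.84 MHz.
7.84 MHz ≤ fs/2 = 17.23 MHz, appears at 7.84 MHz.
104.92 MHz mod fs = 1.54 MHz.
1.54 MHz ≤ fs/2 = 17.23 MHz, appears at 1.54 MHz.
100.24 MHz mod fs = 31.32 MHz.
31.32 MHz > fs/2 = 17.23 MHz, folds to fs − 31.32 MHz = 3.14 MHz.
118.56 MHz mod fs = 15.18 MHz.
15.18 MHz ≤ fs/2 = 17.23 MHz, appears at 15.18 MHz.
Distinct values: {1.54 MHz, 3.14 MHz, 7.84 MHz, 8.1 MHz, 15.18 MHz}.

1.54 MHz, 3.14 MHz, 7.84 MHz, 8.1 MHz, 15.18 MHz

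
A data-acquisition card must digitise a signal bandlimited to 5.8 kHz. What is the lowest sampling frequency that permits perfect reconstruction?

Nyquist rate = 2 × 5.8 kHz = 11.6 kHz.

11.6 kHz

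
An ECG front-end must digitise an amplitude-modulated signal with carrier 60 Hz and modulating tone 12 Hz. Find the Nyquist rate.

144 Hz

AM sidebands sit at fc ± fm = 48 Hz and 72 Hz.
Highest-frequency component: 72 Hz.
Nyquist rate = 2 × 72 Hz = 144 Hz.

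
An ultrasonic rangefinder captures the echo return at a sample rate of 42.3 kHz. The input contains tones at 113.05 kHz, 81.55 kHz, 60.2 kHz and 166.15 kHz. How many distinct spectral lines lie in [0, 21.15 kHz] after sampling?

fs/2 = 21.15 kHz.
113.05 kHz mod fs = 28.45 kHz.
28.45 kHz > fs/2 = 21.15 kHz, folds to fs − 28.45 kHz = 13.85 kHz.
81.55 kHz mod fs = 39.25 kHz.
39.25 kHz > fs/2 = 21.15 kHz, folds to fs − 39.25 kHz = 3.05 kHz.
60.2 kHz mod fs = 17.9 kHz.
17.9 kHz ≤ fs/2 = 21.15 kHz, appears at 17.9 kHz.
166.15 kHz mod fs = 39.25 kHz.
39.25 kHz > fs/2 = 21.15 kHz, folds to fs − 39.25 kHz = 3.05 kHz.
Distinct values: {3.05 kHz, 13.85 kHz, 17.9 kHz} → 3.

3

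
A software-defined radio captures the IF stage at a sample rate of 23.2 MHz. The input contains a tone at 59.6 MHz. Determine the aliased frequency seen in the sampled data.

59.6 MHz mod fs = 13.2 MHz.
13.2 MHz > fs/2 = 11.6 MHz, folds to fs − 13.2 MHz = 10 MHz.

10 MHz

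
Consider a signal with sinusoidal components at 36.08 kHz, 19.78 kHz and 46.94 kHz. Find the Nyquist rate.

93.88 kHz

Highest-frequency component: 46.94 kHz.
Nyquist rate = 2 × 46.94 kHz = 93.88 kHz.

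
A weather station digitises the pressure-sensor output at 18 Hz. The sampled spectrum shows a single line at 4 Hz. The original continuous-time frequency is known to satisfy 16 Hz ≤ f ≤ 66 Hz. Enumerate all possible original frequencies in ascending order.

Frequencies that alias to 4 Hz are k·fs ± 4 Hz for integer k ≥ 0.
k=0: 4 Hz.
k=1: 14 Hz, 22 Hz.
k=2: 32 Hz, 40 Hz.
k=3: 50 Hz, 58 Hz.
k=4: 68 Hz, 76 Hz.
Within [16 Hz, 66 Hz]: 22 Hz, 32 Hz, 40 Hz, 50 Hz, 58 Hz.

22 Hz, 32 Hz, 40 Hz, 50 Hz, 58 Hz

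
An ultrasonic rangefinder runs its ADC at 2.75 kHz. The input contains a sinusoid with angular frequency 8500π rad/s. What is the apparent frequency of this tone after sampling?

1.25 kHz

ω = 8500π rad/s → f = ω/(2π) = 4250 Hz = 4.25 kHz.
4.25 kHz mod fs = 1.5 kHz.
1.5 kHz > fs/2 = 1.375 kHz, folds to fs − 1.5 kHz = 1.25 kHz.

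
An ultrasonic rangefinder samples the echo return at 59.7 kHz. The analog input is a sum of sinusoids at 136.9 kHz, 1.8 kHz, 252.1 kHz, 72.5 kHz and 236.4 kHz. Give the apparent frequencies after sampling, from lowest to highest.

1.8 kHz, 2.4 kHz, 12.8 kHz, 13.3 kHz, 17.5 kHz

fs/2 = 29.85 kHz.
136.9 kHz mod fs = 17.5 kHz.
17.5 kHz ≤ fs/2 = 29.85 kHz, appears at 17.5 kHz.
1.8 kHz ≤ fs/2 = 29.85 kHz, passes unchanged.
252.1 kHz mod fs = 13.3 kHz.
13.3 kHz ≤ fs/2 = 29.85 kHz, appears at 13.3 kHz.
72.5 kHz mod fs = 12.8 kHz.
12.8 kHz ≤ fs/2 = 29.85 kHz, appears at 12.8 kHz.
236.4 kHz mod fs = 57.3 kHz.
57.3 kHz > fs/2 = 29.85 kHz, folds to fs − 57.3 kHz = 2.4 kHz.
Distinct values: {1.8 kHz, 2.4 kHz, 12.8 kHz, 13.3 kHz, 17.5 kHz}.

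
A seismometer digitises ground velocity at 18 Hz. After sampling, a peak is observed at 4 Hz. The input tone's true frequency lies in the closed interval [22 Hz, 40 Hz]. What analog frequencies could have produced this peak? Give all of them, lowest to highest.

22 Hz, 32 Hz, 40 Hz

Frequencies that alias to 4 Hz are k·fs ± 4 Hz for integer k ≥ 0.
k=0: 4 Hz.
k=1: 14 Hz, 22 Hz.
k=2: 32 Hz, 40 Hz.
k=3: 50 Hz, 58 Hz.
Within [22 Hz, 40 Hz]: 22 Hz, 32 Hz, 40 Hz.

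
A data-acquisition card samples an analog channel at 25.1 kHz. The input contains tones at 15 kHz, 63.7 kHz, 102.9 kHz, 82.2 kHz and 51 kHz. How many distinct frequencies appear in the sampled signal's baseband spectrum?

fs/2 = 12.55 kHz.
15 kHz > fs/2 = 12.55 kHz, folds to fs − 15 kHz = 10.1 kHz.
63.7 kHz mod fs = 13.5 kHz.
13.5 kHz > fs/2 = 12.55 kHz, folds to fs − 13.5 kHz = 11.6 kHz.
102.9 kHz mod fs = 2.5 kHz.
2.5 kHz ≤ fs/2 = 12.55 kHz, appears at 2.5 kHz.
82.2 kHz mod fs = 6.9 kHz.
6.9 kHz ≤ fs/2 = 12.55 kHz, appears at 6.9 kHz.
51 kHz mod fs = 0.8 kHz.
0.8 kHz ≤ fs/2 = 12.55 kHz, appears at 0.8 kHz.
Distinct values: {0.8 kHz, 2.5 kHz, 6.9 kHz, 10.1 kHz, 11.6 kHz} → 5.

5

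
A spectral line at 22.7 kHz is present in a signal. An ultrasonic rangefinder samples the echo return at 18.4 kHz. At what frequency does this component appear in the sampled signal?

22.7 kHz mod fs = 4.3 kHz.
4.3 kHz ≤ fs/2 = 9.2 kHz, appears at 4.3 kHz.

4.3 kHz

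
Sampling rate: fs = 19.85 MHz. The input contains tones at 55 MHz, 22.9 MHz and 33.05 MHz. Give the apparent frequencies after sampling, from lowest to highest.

3.05 MHz, 4.55 MHz, 6.65 MHz

fs/2 = 9.925 MHz.
55 MHz mod fs = 15.3 MHz.
15.3 MHz > fs/2 = 9.925 MHz, folds to fs − 15.3 MHz = 4.55 MHz.
22.9 MHz mod fs = 3.05 MHz.
3.05 MHz ≤ fs/2 = 9.925 MHz, appears at 3.05 MHz.
33.05 MHz mod fs = 13.2 MHz.
13.2 MHz > fs/2 = 9.925 MHz, folds to fs − 13.2 MHz = 6.65 MHz.
Distinct values: {3.05 MHz, 4.55 MHz, 6.65 MHz}.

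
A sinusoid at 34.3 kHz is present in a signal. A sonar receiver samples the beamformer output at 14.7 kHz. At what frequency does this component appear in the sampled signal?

4.9 kHz

34.3 kHz mod fs = 4.9 kHz.
4.9 kHz ≤ fs/2 = 7.35 kHz, appears at 4.9 kHz.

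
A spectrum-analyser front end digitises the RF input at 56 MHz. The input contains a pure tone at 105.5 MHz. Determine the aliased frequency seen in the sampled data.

6.5 MHz

105.5 MHz mod fs = 49.5 MHz.
49.5 MHz > fs/2 = 28 MHz, folds to fs − 49.5 MHz = 6.5 MHz.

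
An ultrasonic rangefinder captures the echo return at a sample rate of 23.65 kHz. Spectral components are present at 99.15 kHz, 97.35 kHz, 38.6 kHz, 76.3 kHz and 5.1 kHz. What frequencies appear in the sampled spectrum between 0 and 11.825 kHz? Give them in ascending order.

2.75 kHz, 4.55 kHz, 5.1 kHz, 5.35 kHz, 8.7 kHz

fs/2 = 11.825 kHz.
99.15 kHz mod fs = 4.55 kHz.
4.55 kHz ≤ fs/2 = 11.825 kHz, appears at 4.55 kHz.
97.35 kHz mod fs = 2.75 kHz.
2.75 kHz ≤ fs/2 = 11.825 kHz, appears at 2.75 kHz.
38.6 kHz mod fs = 14.95 kHz.
14.95 kHz > fs/2 = 11.825 kHz, folds to fs − 14.95 kHz = 8.7 kHz.
76.3 kHz mod fs = 5.35 kHz.
5.35 kHz ≤ fs/2 = 11.825 kHz, appears at 5.35 kHz.
5.1 kHz ≤ fs/2 = 11.825 kHz, passes unchanged.
Distinct values: {2.75 kHz, 4.55 kHz, 5.1 kHz, 5.35 kHz, 8.7 kHz}.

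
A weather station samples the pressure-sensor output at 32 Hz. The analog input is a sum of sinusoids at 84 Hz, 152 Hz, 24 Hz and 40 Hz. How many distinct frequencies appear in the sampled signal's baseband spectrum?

2

fs/2 = 16 Hz.
84 Hz mod fs = 20 Hz.
20 Hz > fs/2 = 16 Hz, folds to fs − 20 Hz = 12 Hz.
152 Hz mod fs = 24 Hz.
24 Hz > fs/2 = 16 Hz, folds to fs − 24 Hz = 8 Hz.
24 Hz > fs/2 = 16 Hz, folds to fs − 24 Hz = 8 Hz.
40 Hz mod fs = 8 Hz.
8 Hz ≤ fs/2 = 16 Hz, appears at 8 Hz.
Distinct values: {8 Hz, 12 Hz} → 2.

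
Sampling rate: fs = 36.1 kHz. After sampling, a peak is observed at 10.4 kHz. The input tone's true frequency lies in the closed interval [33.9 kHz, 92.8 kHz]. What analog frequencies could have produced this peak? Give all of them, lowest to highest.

46.5 kHz, 61.8 kHz, 82.6 kHz

Frequencies that alias to 10.4 kHz are k·fs ± 10.4 kHz for integer k ≥ 0.
k=0: 10.4 kHz.
k=1: 25.7 kHz, 46.5 kHz.
k=2: 61.8 kHz, 82.6 kHz.
k=3: 97.9 kHz, 118.7 kHz.
Within [33.9 kHz, 92.8 kHz]: 46.5 kHz, 61.8 kHz, 82.6 kHz.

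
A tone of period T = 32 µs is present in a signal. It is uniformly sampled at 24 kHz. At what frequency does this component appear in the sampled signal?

T = 32 µs → f = 1/T = 31.25 kHz.
31.25 kHz mod fs = 7.25 kHz.
7.25 kHz ≤ fs/2 = 12 kHz, appears at 7.25 kHz.

7.25 kHz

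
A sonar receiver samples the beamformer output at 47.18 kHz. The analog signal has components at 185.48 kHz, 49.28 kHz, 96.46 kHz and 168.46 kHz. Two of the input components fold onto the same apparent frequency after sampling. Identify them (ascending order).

fs/2 = 23.59 kHz.
185.48 kHz mod fs = 43.94 kHz.
43.94 kHz > fs/2 = 23.59 kHz, folds to fs − 43.94 kHz = 3.24 kHz.
49.28 kHz mod fs = 2.1 kHz.
2.1 kHz ≤ fs/2 = 23.59 kHz, appears at 2.1 kHz.
96.46 kHz mod fs = 2.1 kHz.
2.1 kHz ≤ fs/2 = 23.59 kHz, appears at 2.1 kHz.
168.46 kHz mod fs = 26.92 kHz.
26.92 kHz > fs/2 = 23.59 kHz, folds to fs − 26.92 kHz = 20.26 kHz.
49.28 kHz and 96.46 kHz both map to 2.1 kHz.

49.28 kHz, 96.46 kHz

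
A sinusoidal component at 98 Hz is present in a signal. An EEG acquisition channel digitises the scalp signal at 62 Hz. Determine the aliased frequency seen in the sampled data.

26 Hz

98 Hz mod fs = 36 Hz.
36 Hz > fs/2 = 31 Hz, folds to fs − 36 Hz = 26 Hz.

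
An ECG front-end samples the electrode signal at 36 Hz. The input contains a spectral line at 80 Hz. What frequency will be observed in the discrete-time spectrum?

8 Hz

80 Hz mod fs = 8 Hz.
8 Hz ≤ fs/2 = 18 Hz, appears at 8 Hz.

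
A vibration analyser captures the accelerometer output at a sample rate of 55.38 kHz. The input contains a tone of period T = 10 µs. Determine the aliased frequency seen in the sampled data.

T = 10 µs → f = 1/T = 100 kHz.
100 kHz mod fs = 44.62 kHz.
44.62 kHz > fs/2 = 27.69 kHz, folds to fs − 44.62 kHz = 10.76 kHz.

10.76 kHz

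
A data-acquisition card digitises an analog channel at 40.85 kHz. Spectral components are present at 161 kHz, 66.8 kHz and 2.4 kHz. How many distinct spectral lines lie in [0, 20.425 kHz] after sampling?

fs/2 = 20.425 kHz.
161 kHz mod fs = 38.45 kHz.
38.45 kHz > fs/2 = 20.425 kHz, folds to fs − 38.45 kHz = 2.4 kHz.
66.8 kHz mod fs = 25.95 kHz.
25.95 kHz > fs/2 = 20.425 kHz, folds to fs − 25.95 kHz = 14.9 kHz.
2.4 kHz ≤ fs/2 = 20.425 kHz, passes unchanged.
Distinct values: {2.4 kHz, 14.9 kHz} → 2.

2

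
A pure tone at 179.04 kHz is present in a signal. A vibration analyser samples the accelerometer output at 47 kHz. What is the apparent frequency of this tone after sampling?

179.04 kHz mod fs = 38.04 kHz.
38.04 kHz > fs/2 = 23.5 kHz, folds to fs − 38.04 kHz = 8.96 kHz.

8.96 kHz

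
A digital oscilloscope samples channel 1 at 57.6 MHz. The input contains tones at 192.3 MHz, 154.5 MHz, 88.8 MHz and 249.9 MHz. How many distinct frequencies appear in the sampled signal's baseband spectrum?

fs/2 = 28.8 MHz.
192.3 MHz mod fs = 19.5 MHz.
19.5 MHz ≤ fs/2 = 28.8 MHz, appears at 19.5 MHz.
154.5 MHz mod fs = 39.3 MHz.
39.3 MHz > fs/2 = 28.8 MHz, folds to fs − 39.3 MHz = 18.3 MHz.
88.8 MHz mod fs = 31.2 MHz.
31.2 MHz > fs/2 = 28.8 MHz, folds to fs − 31.2 MHz = 26.4 MHz.
249.9 MHz mod fs = 19.5 MHz.
19.5 MHz ≤ fs/2 = 28.8 MHz, appears at 19.5 MHz.
Distinct values: {18.3 MHz, 19.5 MHz, 26.4 MHz} → 3.

3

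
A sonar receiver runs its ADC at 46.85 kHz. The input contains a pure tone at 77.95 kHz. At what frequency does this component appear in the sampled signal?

15.75 kHz

77.95 kHz mod fs = 31.1 kHz.
31.1 kHz > fs/2 = 23.425 kHz, folds to fs − 31.1 kHz = 15.75 kHz.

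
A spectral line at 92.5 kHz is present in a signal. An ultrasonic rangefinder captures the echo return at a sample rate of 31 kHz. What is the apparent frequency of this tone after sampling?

0.5 kHz

92.5 kHz mod fs = 30.5 kHz.
30.5 kHz > fs/2 = 15.5 kHz, folds to fs − 30.5 kHz = 0.5 kHz.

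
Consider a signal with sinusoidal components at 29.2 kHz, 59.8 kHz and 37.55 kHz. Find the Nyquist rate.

Highest-frequency component: 59.8 kHz.
Nyquist rate = 2 × 59.8 kHz = 119.6 kHz.

119.6 kHz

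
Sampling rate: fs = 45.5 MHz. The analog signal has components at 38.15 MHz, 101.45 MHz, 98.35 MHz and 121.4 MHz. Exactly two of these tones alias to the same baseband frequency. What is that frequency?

7.35 MHz

fs/2 = 22.75 MHz.
38.15 MHz > fs/2 = 22.75 MHz, folds to fs − 38.15 MHz = 7.35 MHz.
101.45 MHz mod fs = 10.45 MHz.
10.45 MHz ≤ fs/2 = 22.75 MHz, appears at 10.45 MHz.
98.35 MHz mod fs = 7.35 MHz.
7.35 MHz ≤ fs/2 = 22.75 MHz, appears at 7.35 MHz.
121.4 MHz mod fs = 30.4 MHz.
30.4 MHz > fs/2 = 22.75 MHz, folds to fs − 30.4 MHz = 15.1 MHz.
38.15 MHz and 98.35 MHz both map to 7.35 MHz.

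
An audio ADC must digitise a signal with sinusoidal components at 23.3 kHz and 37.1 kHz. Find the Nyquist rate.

Highest-frequency component: 37.1 kHz.
Nyquist rate = 2 × 37.1 kHz = 74.2 kHz.

74.2 kHz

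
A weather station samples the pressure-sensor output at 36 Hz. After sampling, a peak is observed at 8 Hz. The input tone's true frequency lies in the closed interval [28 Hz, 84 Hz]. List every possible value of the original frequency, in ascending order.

Frequencies that alias to 8 Hz are k·fs ± 8 Hz for integer k ≥ 0.
k=0: 8 Hz.
k=1: 28 Hz, 44 Hz.
k=2: 64 Hz, 80 Hz.
k=3: 100 Hz, 116 Hz.
Within [28 Hz, 84 Hz]: 28 Hz, 44 Hz, 64 Hz, 80 Hz.

28 Hz, 44 Hz, 64 Hz, 80 Hz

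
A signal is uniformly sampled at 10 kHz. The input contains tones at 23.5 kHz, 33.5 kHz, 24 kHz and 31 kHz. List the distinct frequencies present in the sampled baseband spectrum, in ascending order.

fs/2 = 5 kHz.
23.5 kHz mod fs = 3.5 kHz.
3.5 kHz ≤ fs/2 = 5 kHz, appears at 3.5 kHz.
33.5 kHz mod fs = 3.5 kHz.
3.5 kHz ≤ fs/2 = 5 kHz, appears at 3.5 kHz.
24 kHz mod fs = 4 kHz.
4 kHz ≤ fs/2 = 5 kHz, appears at 4 kHz.
31 kHz mod fs = 1 kHz.
1 kHz ≤ fs/2 = 5 kHz, appears at 1 kHz.
Distinct values: {1 kHz, 3.5 kHz, 4 kHz}.

1 kHz, 3.5 kHz, 4 kHz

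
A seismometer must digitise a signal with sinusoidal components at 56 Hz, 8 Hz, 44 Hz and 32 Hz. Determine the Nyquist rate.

Highest-frequency component: 56 Hz.
Nyquist rate = 2 × 56 Hz = 112 Hz.

112 Hz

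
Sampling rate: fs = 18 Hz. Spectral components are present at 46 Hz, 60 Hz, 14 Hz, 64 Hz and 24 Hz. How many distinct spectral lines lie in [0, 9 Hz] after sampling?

3

fs/2 = 9 Hz.
46 Hz mod fs = 10 Hz.
10 Hz > fs/2 = 9 Hz, folds to fs − 10 Hz = 8 Hz.
60 Hz mod fs = 6 Hz.
6 Hz ≤ fs/2 = 9 Hz, appears at 6 Hz.
14 Hz > fs/2 = 9 Hz, folds to fs − 14 Hz = 4 Hz.
64 Hz mod fs = 10 Hz.
10 Hz > fs/2 = 9 Hz, folds to fs − 10 Hz = 8 Hz.
24 Hz mod fs = 6 Hz.
6 Hz ≤ fs/2 = 9 Hz, appears at 6 Hz.
Distinct values: {4 Hz, 6 Hz, 8 Hz} → 3.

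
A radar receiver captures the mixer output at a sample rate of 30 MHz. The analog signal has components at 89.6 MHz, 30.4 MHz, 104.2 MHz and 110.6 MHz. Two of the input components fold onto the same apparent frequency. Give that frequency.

fs/2 = 15 MHz.
89.6 MHz mod fs = 29.6 MHz.
29.6 MHz > fs/2 = 15 MHz, folds to fs − 29.6 MHz = 0.4 MHz.
30.4 MHz mod fs = 0.4 MHz.
0.4 MHz ≤ fs/2 = 15 MHz, appears at 0.4 MHz.
104.2 MHz mod fs = 14.2 MHz.
14.2 MHz ≤ fs/2 = 15 MHz, appears at 14.2 MHz.
110.6 MHz mod fs = 20.6 MHz.
20.6 MHz > fs/2 = 15 MHz, folds to fs − 20.6 MHz = 9.4 MHz.
30.4 MHz and 89.6 MHz both map to 0.4 MHz.

0.4 MHz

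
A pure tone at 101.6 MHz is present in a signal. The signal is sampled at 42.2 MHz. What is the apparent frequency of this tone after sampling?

17.2 MHz

101.6 MHz mod fs = 17.2 MHz.
17.2 MHz ≤ fs/2 = 21.1 MHz, appears at 17.2 MHz.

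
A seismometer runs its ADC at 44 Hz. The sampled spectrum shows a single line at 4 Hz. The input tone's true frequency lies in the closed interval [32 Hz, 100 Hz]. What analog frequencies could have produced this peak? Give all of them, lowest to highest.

40 Hz, 48 Hz, 84 Hz, 92 Hz

Frequencies that alias to 4 Hz are k·fs ± 4 Hz for integer k ≥ 0.
k=0: 4 Hz.
k=1: 40 Hz, 48 Hz.
k=2: 84 Hz, 92 Hz.
k=3: 128 Hz, 136 Hz.
Within [32 Hz, 100 Hz]: 40 Hz, 48 Hz, 84 Hz, 92 Hz.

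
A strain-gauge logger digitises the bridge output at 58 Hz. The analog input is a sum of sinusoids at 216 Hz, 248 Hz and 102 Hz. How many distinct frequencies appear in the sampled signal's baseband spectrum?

fs/2 = 29 Hz.
216 Hz mod fs = 42 Hz.
42 Hz > fs/2 = 29 Hz, folds to fs − 42 Hz = 16 Hz.
248 Hz mod fs = 16 Hz.
16 Hz ≤ fs/2 = 29 Hz, appears at 16 Hz.
102 Hz mod fs = 44 Hz.
44 Hz > fs/2 = 29 Hz, folds to fs − 44 Hz = 14 Hz.
Distinct values: {14 Hz, 16 Hz} → 2.

2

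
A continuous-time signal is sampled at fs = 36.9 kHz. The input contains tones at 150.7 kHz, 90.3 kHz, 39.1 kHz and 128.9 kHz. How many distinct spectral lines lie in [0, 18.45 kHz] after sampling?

4

fs/2 = 18.45 kHz.
150.7 kHz mod fs = 3.1 kHz.
3.1 kHz ≤ fs/2 = 18.45 kHz, appears at 3.1 kHz.
90.3 kHz mod fs = 16.5 kHz.
16.5 kHz ≤ fs/2 = 18.45 kHz, appears at 16.5 kHz.
39.1 kHz mod fs = 2.2 kHz.
2.2 kHz ≤ fs/2 = 18.45 kHz, appears at 2.2 kHz.
128.9 kHz mod fs = 18.2 kHz.
18.2 kHz ≤ fs/2 = 18.45 kHz, appears at 18.2 kHz.
Distinct values: {2.2 kHz, 3.1 kHz, 16.5 kHz, 18.2 kHz} → 4.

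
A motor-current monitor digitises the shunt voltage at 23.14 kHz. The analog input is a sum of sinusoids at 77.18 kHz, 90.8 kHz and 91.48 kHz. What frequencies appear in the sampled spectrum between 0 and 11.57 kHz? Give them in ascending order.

fs/2 = 11.57 kHz.
77.18 kHz mod fs = 7.76 kHz.
7.76 kHz ≤ fs/2 = 11.57 kHz, appears at 7.76 kHz.
90.8 kHz mod fs = 21.38 kHz.
21.38 kHz > fs/2 = 11.57 kHz, folds to fs − 21.38 kHz = 1.76 kHz.
91.48 kHz mod fs = 22.06 kHz.
22.06 kHz > fs/2 = 11.57 kHz, folds to fs − 22.06 kHz = 1.08 kHz.
Distinct values: {1.08 kHz, 1.76 kHz, 7.76 kHz}.

1.08 kHz, 1.76 kHz, 7.76 kHz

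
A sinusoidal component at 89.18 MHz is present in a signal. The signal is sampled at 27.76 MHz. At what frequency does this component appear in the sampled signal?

5.9 MHz

89.18 MHz mod fs = 5.9 MHz.
5.9 MHz ≤ fs/2 = 13.88 MHz, appears at 5.9 MHz.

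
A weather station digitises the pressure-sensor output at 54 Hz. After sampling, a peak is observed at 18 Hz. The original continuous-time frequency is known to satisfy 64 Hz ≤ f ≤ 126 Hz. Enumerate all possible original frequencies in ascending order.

72 Hz, 90 Hz, 126 Hz

Frequencies that alias to 18 Hz are k·fs ± 18 Hz for integer k ≥ 0.
k=0: 18 Hz.
k=1: 36 Hz, 72 Hz.
k=2: 90 Hz, 126 Hz.
k=3: 144 Hz, 180 Hz.
Within [64 Hz, 126 Hz]: 72 Hz, 90 Hz, 126 Hz.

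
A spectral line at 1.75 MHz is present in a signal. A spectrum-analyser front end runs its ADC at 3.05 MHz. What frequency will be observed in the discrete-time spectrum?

1.75 MHz > fs/2 = 1.525 MHz, folds to fs − 1.75 MHz = 1.3 MHz.

1.3 MHz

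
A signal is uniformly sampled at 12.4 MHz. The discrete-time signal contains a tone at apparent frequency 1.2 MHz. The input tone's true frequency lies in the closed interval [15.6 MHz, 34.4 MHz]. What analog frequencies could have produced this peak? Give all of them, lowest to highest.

Frequencies that alias to 1.2 MHz are k·fs ± 1.2 MHz for integer k ≥ 0.
k=0: 1.2 MHz.
k=1: 11.2 MHz, 13.6 MHz.
k=2: 23.6 MHz, 26 MHz.
k=3: 36 MHz, 38.4 MHz.
Within [15.6 MHz, 34.4 MHz]: 23.6 MHz, 26 MHz.

23.6 MHz, 26 MHz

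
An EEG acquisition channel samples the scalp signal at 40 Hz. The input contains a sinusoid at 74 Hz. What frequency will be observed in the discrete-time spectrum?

6 Hz

74 Hz mod fs = 34 Hz.
34 Hz > fs/2 = 20 Hz, folds to fs − 34 Hz = 6 Hz.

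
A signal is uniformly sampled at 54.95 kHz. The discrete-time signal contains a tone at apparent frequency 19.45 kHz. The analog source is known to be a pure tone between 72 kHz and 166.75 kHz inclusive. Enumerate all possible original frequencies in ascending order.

74.4 kHz, 90.45 kHz, 129.35 kHz, 145.4 kHz

Frequencies that alias to 19.45 kHz are k·fs ± 19.45 kHz for integer k ≥ 0.
k=0: 19.45 kHz.
k=1: 35.5 kHz, 74.4 kHz.
k=2: 90.45 kHz, 129.35 kHz.
k=3: 145.4 kHz, 184.3 kHz.
k=4: 200.35 kHz, 239.25 kHz.
Within [72 kHz, 166.75 kHz]: 74.4 kHz, 90.45 kHz, 129.35 kHz, 145.4 kHz.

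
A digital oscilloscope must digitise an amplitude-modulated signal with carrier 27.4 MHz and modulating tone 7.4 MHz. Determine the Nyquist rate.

AM sidebands sit at fc ± fm = 20 MHz and 34.8 MHz.
Highest-frequency component: 34.8 MHz.
Nyquist rate = 2 × 34.8 MHz = 69.6 MHz.

69.6 MHz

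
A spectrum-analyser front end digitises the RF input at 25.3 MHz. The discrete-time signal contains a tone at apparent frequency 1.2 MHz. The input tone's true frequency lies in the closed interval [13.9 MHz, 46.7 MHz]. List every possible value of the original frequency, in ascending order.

Frequencies that alias to 1.2 MHz are k·fs ± 1.2 MHz for integer k ≥ 0.
k=0: 1.2 MHz.
k=1: 24.1 MHz, 26.5 MHz.
k=2: 49.4 MHz, 51.8 MHz.
Within [13.9 MHz, 46.7 MHz]: 24.1 MHz, 26.5 MHz.

24.1 MHz, 26.5 MHz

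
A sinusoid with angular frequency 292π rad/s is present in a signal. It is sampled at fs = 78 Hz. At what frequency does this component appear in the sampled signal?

10 Hz

ω = 292π rad/s → f = ω/(2π) = 146 Hz.
146 Hz mod fs = 68 Hz.
68 Hz > fs/2 = 39 Hz, folds to fs − 68 Hz = 10 Hz.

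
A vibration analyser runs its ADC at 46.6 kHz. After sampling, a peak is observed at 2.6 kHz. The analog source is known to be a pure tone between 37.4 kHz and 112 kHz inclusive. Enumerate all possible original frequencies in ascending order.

Frequencies that alias to 2.6 kHz are k·fs ± 2.6 kHz for integer k ≥ 0.
k=0: 2.6 kHz.
k=1: 44 kHz, 49.2 kHz.
k=2: 90.6 kHz, 95.8 kHz.
k=3: 137.2 kHz, 142.4 kHz.
Within [37.4 kHz, 112 kHz]: 44 kHz, 49.2 kHz, 90.6 kHz, 95.8 kHz.

44 kHz, 49.2 kHz, 90.6 kHz, 95.8 kHz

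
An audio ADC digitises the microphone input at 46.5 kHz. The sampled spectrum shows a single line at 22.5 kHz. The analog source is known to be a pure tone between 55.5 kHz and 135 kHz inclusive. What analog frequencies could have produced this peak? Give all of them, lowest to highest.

Frequencies that alias to 22.5 kHz are k·fs ± 22.5 kHz for integer k ≥ 0.
k=0: 22.5 kHz.
k=1: 24 kHz, 69 kHz.
k=2: 70.5 kHz, 115.5 kHz.
k=3: 117 kHz, 162 kHz.
k=4: 163.5 kHz, 208.5 kHz.
Within [55.5 kHz, 135 kHz]: 69 kHz, 70.5 kHz, 115.5 kHz, 117 kHz.

69 kHz, 70.5 kHz, 115.5 kHz, 117 kHz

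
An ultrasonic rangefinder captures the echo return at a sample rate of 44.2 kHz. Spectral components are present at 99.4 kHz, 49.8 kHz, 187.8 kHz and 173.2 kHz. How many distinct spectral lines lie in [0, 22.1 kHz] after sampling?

fs/2 = 22.1 kHz.
99.4 kHz mod fs = 11 kHz.
11 kHz ≤ fs/2 = 22.1 kHz, appears at 11 kHz.
49.8 kHz mod fs = 5.6 kHz.
5.6 kHz ≤ fs/2 = 22.1 kHz, appears at 5.6 kHz.
187.8 kHz mod fs = 11 kHz.
11 kHz ≤ fs/2 = 22.1 kHz, appears at 11 kHz.
173.2 kHz mod fs = 40.6 kHz.
40.6 kHz > fs/2 = 22.1 kHz, folds to fs − 40.6 kHz = 3.6 kHz.
Distinct values: {3.6 kHz, 5.6 kHz, 11 kHz} → 3.

3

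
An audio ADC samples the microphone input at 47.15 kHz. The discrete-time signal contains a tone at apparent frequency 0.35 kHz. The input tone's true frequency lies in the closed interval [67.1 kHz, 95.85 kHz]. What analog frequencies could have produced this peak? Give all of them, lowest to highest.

Frequencies that alias to 0.35 kHz are k·fs ± 0.35 kHz for integer k ≥ 0.
k=0: 0.35 kHz.
k=1: 46.8 kHz, 47.5 kHz.
k=2: 93.95 kHz, 94.65 kHz.
k=3: 141.1 kHz, 141.8 kHz.
Within [67.1 kHz, 95.85 kHz]: 93.95 kHz, 94.65 kHz.

93.95 kHz, 94.65 kHz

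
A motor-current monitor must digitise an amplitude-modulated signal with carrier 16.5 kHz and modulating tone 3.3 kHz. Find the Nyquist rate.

AM sidebands sit at fc ± fm = 13.2 kHz and 19.8 kHz.
Highest-frequency component: 19.8 kHz.
Nyquist rate = 2 × 19.8 kHz = 39.6 kHz.

39.6 kHz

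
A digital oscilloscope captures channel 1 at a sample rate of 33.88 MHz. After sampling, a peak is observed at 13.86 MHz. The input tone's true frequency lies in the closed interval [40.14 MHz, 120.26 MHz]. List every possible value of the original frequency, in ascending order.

47.74 MHz, 53.9 MHz, 81.62 MHz, 87.78 MHz, 115.5 MHz

Frequencies that alias to 13.86 MHz are k·fs ± 13.86 MHz for integer k ≥ 0.
k=0: 13.86 MHz.
k=1: 20.02 MHz, 47.74 MHz.
k=2: 53.9 MHz, 81.62 MHz.
k=3: 87.78 MHz, 115.5 MHz.
k=4: 121.66 MHz, 149.38 MHz.
Within [40.14 MHz, 120.26 MHz]: 47.74 MHz, 53.9 MHz, 81.62 MHz, 87.78 MHz, 115.5 MHz.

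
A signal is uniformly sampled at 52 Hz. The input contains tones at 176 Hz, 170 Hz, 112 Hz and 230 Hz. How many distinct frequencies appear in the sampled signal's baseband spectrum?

4

fs/2 = 26 Hz.
176 Hz mod fs = 20 Hz.
20 Hz ≤ fs/2 = 26 Hz, appears at 20 Hz.
170 Hz mod fs = 14 Hz.
14 Hz ≤ fs/2 = 26 Hz, appears at 14 Hz.
112 Hz mod fs = 8 Hz.
8 Hz ≤ fs/2 = 26 Hz, appears at 8 Hz.
230 Hz mod fs = 22 Hz.
22 Hz ≤ fs/2 = 26 Hz, appears at 22 Hz.
Distinct values: {8 Hz, 14 Hz, 20 Hz, 22 Hz} → 4.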